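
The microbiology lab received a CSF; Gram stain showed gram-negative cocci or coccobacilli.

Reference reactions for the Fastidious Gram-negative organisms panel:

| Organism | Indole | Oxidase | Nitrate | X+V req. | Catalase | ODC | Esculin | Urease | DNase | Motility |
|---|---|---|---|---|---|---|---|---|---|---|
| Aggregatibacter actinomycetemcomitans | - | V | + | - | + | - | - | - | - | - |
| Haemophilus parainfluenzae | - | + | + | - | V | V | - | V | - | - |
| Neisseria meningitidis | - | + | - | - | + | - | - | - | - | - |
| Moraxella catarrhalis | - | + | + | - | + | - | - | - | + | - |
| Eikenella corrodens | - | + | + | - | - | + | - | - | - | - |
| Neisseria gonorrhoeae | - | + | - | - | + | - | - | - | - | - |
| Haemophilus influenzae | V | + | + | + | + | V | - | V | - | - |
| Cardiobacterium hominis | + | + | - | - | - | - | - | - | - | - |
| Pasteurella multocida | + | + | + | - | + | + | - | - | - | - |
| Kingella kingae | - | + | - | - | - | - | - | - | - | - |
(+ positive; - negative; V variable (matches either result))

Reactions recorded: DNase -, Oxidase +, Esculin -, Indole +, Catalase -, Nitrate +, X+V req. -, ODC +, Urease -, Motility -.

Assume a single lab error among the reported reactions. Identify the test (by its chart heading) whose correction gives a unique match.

Catalase

As reported, no row in the chart matches all 10 reactions.
Reversing Oxidase → still no organism matches.
Reversing DNase → still no organism matches.
Reversing Nitrate → still no organism matches.
Reversing Catalase (to +) → unique match: Pasteurella multocida.
Reversing Motility → still no organism matches.
Reversing Esculin → still no organism matches.
Reversing ODC → still no organism matches.
Reversing Indole → 2 organisms match (not unique).
Reversing X+V req. → still no organism matches.
Reversing Urease → still no organism matches.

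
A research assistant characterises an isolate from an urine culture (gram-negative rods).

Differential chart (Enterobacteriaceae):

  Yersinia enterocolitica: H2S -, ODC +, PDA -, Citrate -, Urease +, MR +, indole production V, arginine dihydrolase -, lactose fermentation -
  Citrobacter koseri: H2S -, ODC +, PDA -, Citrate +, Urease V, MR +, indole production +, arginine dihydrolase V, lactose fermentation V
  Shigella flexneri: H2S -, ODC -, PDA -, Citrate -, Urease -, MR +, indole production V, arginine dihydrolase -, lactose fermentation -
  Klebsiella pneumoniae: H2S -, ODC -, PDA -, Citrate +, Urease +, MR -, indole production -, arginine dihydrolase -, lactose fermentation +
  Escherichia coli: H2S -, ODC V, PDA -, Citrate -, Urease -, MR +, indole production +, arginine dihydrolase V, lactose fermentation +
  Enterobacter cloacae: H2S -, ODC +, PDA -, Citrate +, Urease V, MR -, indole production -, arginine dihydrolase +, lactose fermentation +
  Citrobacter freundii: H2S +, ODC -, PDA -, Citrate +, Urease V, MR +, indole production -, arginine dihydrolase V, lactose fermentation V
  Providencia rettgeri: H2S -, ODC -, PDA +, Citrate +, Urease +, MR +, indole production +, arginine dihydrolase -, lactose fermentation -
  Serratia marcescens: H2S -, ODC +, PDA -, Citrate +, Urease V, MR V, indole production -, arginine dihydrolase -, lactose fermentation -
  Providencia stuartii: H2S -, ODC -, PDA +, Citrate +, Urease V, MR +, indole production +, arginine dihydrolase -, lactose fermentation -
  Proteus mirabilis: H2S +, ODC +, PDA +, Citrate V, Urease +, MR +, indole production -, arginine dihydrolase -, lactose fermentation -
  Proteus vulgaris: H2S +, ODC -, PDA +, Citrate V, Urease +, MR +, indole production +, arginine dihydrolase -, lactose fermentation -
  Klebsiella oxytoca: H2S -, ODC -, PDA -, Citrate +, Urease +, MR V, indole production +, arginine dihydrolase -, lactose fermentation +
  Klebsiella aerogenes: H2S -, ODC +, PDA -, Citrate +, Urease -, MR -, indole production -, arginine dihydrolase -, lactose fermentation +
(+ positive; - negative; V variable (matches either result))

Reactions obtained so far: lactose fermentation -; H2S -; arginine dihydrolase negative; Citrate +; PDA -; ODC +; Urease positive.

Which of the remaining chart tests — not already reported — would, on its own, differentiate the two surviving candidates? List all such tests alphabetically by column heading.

indole production

PDA -: excludes Providencia rettgeri, Providencia stuartii, Proteus mirabilis, Proteus vulgaris — 10 left.
arginine dihydrolase -: excludes Enterobacter cloacae — 9 left.
H2S -: excludes Citrobacter freundii — 8 left.
Urease +: excludes Shigella flexneri, Escherichia coli, Klebsiella aerogenes — 5 left.
ODC +: excludes Klebsiella pneumoniae, Klebsiella oxytoca — 3 left.
lactose fermentation -: all 3 remaining candidates are consistent.
Citrate +: excludes Yersinia enterocolitica — 2 left.
Two candidates remain: Citrobacter koseri and Serratia marcescens.
  MR: + vs V — variable for at least one, does not separate.
  indole production: Citrobacter koseri +, Serratia marcescens - — discriminates.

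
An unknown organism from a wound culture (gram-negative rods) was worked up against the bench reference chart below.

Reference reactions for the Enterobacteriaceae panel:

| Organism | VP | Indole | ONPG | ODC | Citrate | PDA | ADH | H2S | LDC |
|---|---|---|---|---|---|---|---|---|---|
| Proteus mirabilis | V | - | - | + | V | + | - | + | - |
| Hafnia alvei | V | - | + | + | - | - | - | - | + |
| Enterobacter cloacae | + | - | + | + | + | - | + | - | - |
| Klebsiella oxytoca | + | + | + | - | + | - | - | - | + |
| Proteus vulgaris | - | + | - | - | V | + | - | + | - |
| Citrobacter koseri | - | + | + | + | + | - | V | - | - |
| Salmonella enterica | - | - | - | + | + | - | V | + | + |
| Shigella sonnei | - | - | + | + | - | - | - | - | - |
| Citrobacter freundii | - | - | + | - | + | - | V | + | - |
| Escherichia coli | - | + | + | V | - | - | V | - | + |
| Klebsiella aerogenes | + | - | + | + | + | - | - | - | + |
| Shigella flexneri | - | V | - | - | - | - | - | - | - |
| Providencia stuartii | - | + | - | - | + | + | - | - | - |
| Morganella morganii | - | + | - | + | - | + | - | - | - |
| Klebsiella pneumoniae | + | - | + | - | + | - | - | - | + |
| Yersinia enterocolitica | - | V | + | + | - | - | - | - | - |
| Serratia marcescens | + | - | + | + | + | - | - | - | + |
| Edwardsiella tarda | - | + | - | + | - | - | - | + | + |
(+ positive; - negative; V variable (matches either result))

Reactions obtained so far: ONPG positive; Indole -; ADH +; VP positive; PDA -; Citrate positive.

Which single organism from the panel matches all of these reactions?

Indole -: excludes 7 organisms — 11 left.
Citrate +: excludes Hafnia alvei, Shigella sonnei, Shigella flexneri, Yersinia enterocolitica — 7 left.
VP +: excludes Salmonella enterica, Citrobacter freundii — 5 left.
ONPG +: excludes Proteus mirabilis — 4 left.
ADH +: excludes Klebsiella aerogenes, Klebsiella pneumoniae, Serratia marcescens — 1 left.
PDA -: the one remaining candidate is consistent.

Enterobacter cloacae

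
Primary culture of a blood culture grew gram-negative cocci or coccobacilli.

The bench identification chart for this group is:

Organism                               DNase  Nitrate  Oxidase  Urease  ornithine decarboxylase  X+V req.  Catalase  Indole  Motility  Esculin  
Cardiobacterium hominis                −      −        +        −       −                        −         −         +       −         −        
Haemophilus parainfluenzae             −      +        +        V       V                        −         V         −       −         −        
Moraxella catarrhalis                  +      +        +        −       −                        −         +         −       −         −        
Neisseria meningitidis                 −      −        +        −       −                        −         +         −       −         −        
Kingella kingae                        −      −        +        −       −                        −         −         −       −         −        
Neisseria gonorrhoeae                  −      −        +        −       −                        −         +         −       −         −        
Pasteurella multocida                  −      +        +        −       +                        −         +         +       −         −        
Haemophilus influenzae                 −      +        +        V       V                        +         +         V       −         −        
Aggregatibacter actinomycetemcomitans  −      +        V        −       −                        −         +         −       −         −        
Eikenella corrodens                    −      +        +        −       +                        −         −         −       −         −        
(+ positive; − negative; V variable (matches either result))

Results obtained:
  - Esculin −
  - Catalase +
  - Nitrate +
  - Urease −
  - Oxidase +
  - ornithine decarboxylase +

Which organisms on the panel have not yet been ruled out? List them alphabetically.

Haemophilus influenzae, Haemophilus parainfluenzae, Pasteurella multocida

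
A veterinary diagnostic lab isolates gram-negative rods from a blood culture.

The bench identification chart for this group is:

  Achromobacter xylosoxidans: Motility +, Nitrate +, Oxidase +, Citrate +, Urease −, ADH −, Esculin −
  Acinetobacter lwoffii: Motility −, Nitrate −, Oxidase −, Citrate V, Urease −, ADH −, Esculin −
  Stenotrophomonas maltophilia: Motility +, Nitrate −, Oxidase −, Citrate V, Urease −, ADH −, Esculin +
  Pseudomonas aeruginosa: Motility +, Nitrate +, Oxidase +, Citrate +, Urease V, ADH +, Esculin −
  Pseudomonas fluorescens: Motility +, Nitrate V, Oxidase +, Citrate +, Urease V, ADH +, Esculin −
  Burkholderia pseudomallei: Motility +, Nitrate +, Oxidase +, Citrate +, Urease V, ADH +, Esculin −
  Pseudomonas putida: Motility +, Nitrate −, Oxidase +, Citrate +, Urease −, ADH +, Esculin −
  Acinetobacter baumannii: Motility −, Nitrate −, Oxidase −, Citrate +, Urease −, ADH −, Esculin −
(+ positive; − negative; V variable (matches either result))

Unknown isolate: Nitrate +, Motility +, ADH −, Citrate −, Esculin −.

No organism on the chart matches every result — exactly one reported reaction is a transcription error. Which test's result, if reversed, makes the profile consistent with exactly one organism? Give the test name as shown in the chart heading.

Citrate

As reported, no row in the chart matches all 5 reactions.
Reversing Nitrate → still no organism matches.
Reversing ADH → still no organism matches.
Reversing Citrate (to +) → unique match: Achromobacter xylosoxidans.
Reversing Motility → still no organism matches.
Reversing Esculin → still no organism matches.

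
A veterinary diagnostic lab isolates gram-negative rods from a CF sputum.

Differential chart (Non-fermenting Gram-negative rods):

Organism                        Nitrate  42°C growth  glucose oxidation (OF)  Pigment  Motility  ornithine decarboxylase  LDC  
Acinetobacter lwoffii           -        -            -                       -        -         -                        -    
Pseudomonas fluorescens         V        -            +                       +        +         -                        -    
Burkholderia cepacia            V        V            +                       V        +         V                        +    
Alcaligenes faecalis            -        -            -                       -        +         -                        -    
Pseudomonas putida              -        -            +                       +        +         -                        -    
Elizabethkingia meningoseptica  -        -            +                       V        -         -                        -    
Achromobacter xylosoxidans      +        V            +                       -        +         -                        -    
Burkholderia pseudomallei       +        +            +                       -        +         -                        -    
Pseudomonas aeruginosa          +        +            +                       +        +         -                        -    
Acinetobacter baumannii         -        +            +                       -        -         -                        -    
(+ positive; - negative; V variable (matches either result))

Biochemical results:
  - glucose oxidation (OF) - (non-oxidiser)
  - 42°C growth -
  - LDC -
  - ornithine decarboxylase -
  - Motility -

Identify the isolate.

Acinetobacter lwoffii

LDC -: excludes Burkholderia cepacia — 9 left.
Motility -: excludes 6 organisms — 3 left.
ornithine decarboxylase -: all 3 remaining candidates are consistent.
42°C growth -: excludes Acinetobacter baumannii — 2 left.
glucose oxidation (OF) -: excludes Elizabethkingia meningoseptica — 1 left.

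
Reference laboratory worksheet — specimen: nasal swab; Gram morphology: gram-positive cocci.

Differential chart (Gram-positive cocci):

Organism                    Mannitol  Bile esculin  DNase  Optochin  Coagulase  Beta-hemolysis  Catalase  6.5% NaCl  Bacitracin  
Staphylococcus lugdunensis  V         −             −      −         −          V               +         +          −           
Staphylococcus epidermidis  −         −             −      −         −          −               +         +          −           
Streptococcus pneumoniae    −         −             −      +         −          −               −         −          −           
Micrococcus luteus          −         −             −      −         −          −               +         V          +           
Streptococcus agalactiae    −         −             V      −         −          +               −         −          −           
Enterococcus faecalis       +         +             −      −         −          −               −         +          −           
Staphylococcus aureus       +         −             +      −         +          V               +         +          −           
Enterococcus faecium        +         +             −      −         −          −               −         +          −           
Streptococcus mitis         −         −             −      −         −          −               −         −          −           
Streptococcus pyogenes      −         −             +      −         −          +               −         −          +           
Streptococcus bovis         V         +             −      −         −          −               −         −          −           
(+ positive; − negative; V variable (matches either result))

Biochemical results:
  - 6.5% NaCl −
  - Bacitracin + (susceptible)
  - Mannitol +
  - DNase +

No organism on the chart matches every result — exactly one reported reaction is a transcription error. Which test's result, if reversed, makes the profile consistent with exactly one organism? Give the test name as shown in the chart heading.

As reported, no row in the chart matches all 4 reactions.
Reversing Mannitol (to −) → unique match: Streptococcus pyogenes.
Reversing 6.5% NaCl → still no organism matches.
Reversing DNase → still no organism matches.
Reversing Bacitracin → still no organism matches.

Mannitol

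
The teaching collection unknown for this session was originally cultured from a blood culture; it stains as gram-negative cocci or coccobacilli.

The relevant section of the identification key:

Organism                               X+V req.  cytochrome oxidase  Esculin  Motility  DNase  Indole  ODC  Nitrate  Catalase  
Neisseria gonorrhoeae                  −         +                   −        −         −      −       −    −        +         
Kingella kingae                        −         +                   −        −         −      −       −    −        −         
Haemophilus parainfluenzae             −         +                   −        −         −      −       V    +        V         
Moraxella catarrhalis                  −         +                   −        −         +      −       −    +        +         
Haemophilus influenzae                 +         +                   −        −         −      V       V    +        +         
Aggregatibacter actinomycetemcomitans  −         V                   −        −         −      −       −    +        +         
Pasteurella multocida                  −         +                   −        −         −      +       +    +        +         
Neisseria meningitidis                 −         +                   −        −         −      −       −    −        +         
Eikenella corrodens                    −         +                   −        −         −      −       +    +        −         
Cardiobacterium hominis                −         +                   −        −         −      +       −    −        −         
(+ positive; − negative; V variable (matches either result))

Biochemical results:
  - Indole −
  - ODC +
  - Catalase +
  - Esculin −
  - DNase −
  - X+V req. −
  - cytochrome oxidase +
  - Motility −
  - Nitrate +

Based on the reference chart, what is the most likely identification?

DNase −: excludes Moraxella catarrhalis — 9 left.
X+V req. −: excludes Haemophilus influenzae — 8 left.
Catalase +: excludes Kingella kingae, Eikenella corrodens, Cardiobacterium hominis — 5 left.
cytochrome oxidase +: all 5 remaining candidates are consistent.
Esculin −: all 5 remaining candidates are consistent.
Motility −: all 5 remaining candidates are consistent.
ODC +: excludes Neisseria gonorrhoeae, Aggregatibacter actinomycetemcomitans, Neisseria meningitidis — 2 left.
Indole −: excludes Pasteurella multocida — 1 left.
Nitrate +: the one remaining candidate is consistent.

Haemophilus parainfluenzae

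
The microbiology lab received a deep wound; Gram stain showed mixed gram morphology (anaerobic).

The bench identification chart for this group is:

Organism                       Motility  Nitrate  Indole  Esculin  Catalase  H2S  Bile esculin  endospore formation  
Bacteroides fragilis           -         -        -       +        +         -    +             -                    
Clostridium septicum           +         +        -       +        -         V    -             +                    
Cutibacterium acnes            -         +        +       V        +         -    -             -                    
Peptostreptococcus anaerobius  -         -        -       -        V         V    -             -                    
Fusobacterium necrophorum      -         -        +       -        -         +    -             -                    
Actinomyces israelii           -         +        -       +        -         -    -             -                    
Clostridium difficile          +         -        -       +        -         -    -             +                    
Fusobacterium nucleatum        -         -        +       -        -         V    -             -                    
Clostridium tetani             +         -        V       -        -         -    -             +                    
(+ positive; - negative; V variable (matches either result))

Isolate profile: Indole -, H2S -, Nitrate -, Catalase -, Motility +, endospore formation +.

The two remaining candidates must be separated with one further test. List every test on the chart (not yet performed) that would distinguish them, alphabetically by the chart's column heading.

Motility +: excludes 6 organisms — 3 left.
H2S -: all 3 remaining candidates are consistent.
Catalase -: all 3 remaining candidates are consistent.
Indole -: all 3 remaining candidates are consistent.
endospore formation +: all 3 remaining candidates are consistent.
Nitrate -: excludes Clostridium septicum — 2 left.
Two candidates remain: Clostridium difficile and Clostridium tetani.
  Esculin: Clostridium difficile +, Clostridium tetani - — discriminates.
  Bile esculin: - vs - — same for both, does not separate.

Esculin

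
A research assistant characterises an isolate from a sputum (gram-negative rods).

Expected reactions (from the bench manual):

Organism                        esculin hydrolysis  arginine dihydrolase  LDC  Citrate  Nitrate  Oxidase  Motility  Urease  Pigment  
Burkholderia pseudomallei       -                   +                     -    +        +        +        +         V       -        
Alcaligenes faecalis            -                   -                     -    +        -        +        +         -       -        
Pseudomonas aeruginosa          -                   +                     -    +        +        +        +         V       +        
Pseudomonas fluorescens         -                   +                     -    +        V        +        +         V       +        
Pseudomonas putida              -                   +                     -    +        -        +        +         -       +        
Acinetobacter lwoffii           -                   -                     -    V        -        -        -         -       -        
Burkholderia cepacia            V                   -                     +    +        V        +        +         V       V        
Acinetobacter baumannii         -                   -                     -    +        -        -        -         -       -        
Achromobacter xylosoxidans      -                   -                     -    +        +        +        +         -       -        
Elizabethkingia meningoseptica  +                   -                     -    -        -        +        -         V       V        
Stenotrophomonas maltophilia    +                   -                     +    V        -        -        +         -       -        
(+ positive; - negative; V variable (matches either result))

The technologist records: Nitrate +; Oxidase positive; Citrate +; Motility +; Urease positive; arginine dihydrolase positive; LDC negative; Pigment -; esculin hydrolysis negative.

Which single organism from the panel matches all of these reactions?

Burkholderia pseudomallei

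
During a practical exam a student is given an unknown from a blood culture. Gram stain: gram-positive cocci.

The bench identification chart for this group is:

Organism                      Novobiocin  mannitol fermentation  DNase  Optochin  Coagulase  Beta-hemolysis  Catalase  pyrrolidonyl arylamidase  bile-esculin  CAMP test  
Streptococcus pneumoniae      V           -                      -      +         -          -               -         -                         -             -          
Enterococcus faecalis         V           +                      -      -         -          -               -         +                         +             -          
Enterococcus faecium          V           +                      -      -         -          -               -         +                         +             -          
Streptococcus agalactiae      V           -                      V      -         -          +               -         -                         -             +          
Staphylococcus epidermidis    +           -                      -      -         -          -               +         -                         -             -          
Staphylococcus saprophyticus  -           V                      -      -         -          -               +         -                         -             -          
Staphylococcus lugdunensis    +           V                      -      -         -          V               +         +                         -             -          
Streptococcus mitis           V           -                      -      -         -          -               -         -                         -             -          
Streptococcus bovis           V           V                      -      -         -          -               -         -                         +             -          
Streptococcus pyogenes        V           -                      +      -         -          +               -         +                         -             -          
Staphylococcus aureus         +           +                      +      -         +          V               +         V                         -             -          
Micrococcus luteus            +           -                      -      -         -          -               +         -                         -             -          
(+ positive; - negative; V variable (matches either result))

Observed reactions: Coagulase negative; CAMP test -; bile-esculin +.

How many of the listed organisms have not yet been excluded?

3

CAMP test -: excludes Streptococcus agalactiae — 11 left.
Coagulase -: excludes Staphylococcus aureus — 10 left.
bile-esculin +: excludes 7 organisms — 3 left.
Still consistent: Enterococcus faecalis, Enterococcus faecium, Streptococcus bovis.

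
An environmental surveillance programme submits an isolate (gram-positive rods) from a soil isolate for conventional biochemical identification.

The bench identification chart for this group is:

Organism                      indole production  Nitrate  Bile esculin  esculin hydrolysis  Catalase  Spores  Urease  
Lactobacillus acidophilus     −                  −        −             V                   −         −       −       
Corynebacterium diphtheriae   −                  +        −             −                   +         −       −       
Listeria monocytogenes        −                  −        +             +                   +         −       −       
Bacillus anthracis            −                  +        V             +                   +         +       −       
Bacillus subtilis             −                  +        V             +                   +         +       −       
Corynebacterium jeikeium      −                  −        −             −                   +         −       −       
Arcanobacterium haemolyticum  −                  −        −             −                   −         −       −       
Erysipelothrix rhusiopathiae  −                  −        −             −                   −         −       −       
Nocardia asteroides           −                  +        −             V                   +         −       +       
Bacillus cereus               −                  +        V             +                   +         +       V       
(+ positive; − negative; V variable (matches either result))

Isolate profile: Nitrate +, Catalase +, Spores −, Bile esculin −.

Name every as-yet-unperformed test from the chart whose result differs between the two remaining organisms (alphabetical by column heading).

Urease

Nitrate +: excludes 5 organisms — 5 left.
Bile esculin −: all 5 remaining candidates are consistent.
Catalase +: all 5 remaining candidates are consistent.
Spores −: excludes Bacillus anthracis, Bacillus subtilis, Bacillus cereus — 2 left.
Two candidates remain: Corynebacterium diphtheriae and Nocardia asteroides.
  indole production: − vs − — same for both, does not separate.
  esculin hydrolysis: − vs V — variable for at least one, does not separate.
  Urease: Corynebacterium diphtheriae −, Nocardia asteroides + — discriminates.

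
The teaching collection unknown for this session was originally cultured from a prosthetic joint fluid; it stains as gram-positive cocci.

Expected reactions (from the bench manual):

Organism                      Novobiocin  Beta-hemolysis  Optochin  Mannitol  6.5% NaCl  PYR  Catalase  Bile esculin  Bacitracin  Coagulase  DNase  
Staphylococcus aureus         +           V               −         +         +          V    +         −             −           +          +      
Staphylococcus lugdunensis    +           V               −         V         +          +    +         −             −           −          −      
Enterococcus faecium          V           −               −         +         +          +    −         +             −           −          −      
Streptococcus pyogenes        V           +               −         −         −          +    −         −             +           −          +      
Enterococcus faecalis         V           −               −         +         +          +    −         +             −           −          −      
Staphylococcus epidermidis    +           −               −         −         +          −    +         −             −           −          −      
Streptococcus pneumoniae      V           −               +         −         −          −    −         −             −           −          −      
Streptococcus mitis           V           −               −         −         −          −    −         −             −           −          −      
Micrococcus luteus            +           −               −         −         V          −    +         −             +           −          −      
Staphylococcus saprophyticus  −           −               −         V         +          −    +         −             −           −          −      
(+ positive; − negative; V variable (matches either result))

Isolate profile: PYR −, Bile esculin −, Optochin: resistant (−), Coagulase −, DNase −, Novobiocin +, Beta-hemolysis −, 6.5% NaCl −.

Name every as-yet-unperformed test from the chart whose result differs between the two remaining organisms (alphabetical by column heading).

Bacitracin, Catalase

Coagulase −: excludes Staphylococcus aureus — 9 left.
6.5% NaCl −: excludes 5 organisms — 4 left.
Novobiocin +: all 4 remaining candidates are consistent.
PYR −: excludes Streptococcus pyogenes — 3 left.
DNase −: all 3 remaining candidates are consistent.
Bile esculin −: all 3 remaining candidates are consistent.
Beta-hemolysis −: all 3 remaining candidates are consistent.
Optochin −: excludes Streptococcus pneumoniae — 2 left.
Two candidates remain: Micrococcus luteus and Streptococcus mitis.
  Mannitol: − vs − — same for both, does not separate.
  Catalase: Micrococcus luteus +, Streptococcus mitis − — discriminates.
  Bacitracin: Micrococcus luteus +, Streptococcus mitis − — discriminates.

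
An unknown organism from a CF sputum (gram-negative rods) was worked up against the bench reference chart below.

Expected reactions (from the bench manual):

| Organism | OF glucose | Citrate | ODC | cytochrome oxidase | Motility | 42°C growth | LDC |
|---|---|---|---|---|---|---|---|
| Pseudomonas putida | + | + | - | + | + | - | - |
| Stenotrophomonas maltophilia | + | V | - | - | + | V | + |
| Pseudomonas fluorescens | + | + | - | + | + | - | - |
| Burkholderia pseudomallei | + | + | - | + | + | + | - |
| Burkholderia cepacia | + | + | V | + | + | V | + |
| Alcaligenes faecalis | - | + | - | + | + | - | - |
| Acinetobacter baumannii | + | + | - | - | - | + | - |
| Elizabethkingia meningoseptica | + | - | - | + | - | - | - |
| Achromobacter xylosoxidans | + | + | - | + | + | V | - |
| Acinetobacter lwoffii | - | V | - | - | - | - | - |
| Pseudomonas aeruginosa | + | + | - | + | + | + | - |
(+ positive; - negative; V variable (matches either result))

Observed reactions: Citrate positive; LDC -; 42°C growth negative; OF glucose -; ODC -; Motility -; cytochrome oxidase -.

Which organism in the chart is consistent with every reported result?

Citrate +: excludes Elizabethkingia meningoseptica — 10 left.
OF glucose -: excludes 8 organisms — 2 left.
ODC -: all 2 remaining candidates are consistent.
cytochrome oxidase -: excludes Alcaligenes faecalis — 1 left.
LDC -: the one remaining candidate is consistent.
Motility -: the one remaining candidate is consistent.
42°C growth -: the one remaining candidate is consistent.

Acinetobacter lwoffii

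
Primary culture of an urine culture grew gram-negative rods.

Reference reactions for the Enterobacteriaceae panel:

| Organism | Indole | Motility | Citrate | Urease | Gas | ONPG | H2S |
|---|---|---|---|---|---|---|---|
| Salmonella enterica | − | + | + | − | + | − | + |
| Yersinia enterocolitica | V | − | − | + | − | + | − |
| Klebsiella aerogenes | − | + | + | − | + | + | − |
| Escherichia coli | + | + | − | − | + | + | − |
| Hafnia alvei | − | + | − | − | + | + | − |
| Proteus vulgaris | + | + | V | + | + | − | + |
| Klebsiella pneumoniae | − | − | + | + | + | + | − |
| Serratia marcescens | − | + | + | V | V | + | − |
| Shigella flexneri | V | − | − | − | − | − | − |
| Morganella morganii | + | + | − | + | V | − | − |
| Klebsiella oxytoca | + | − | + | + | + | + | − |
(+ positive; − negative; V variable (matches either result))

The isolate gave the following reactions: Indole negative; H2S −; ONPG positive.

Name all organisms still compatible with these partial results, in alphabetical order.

H2S −: excludes Salmonella enterica, Proteus vulgaris — 9 left.
ONPG +: excludes Shigella flexneri, Morganella morganii — 7 left.
Indole −: excludes Escherichia coli, Klebsiella oxytoca — 5 left.

Hafnia alvei, Klebsiella aerogenes, Klebsiella pneumoniae, Serratia marcescens, Yersinia enterocolitica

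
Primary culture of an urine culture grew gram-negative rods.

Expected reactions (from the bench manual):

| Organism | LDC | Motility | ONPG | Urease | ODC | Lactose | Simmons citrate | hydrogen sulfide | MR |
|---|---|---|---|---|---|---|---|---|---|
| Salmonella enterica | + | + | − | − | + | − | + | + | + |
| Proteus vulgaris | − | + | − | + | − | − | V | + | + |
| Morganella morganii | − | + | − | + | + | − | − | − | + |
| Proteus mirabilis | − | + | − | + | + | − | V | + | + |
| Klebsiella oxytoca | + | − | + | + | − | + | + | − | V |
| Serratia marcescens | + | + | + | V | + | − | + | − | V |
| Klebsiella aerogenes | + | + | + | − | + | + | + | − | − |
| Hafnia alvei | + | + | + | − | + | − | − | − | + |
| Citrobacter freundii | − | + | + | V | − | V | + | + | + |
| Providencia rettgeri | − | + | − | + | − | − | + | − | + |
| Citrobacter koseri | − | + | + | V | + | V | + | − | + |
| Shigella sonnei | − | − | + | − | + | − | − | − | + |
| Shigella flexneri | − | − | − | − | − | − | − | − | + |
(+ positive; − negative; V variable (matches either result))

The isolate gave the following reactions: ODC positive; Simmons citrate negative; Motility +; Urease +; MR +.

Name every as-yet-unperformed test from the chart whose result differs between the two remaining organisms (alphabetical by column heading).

Simmons citrate −: excludes 7 organisms — 6 left.
ODC +: excludes Proteus vulgaris, Shigella flexneri — 4 left.
Motility +: excludes Shigella sonnei — 3 left.
MR +: all 3 remaining candidates are consistent.
Urease +: excludes Hafnia alvei — 2 left.
Two candidates remain: Morganella morganii and Proteus mirabilis.
  LDC: − vs − — same for both, does not separate.
  ONPG: − vs − — same for both, does not separate.
  Lactose: − vs − — same for both, does not separate.
  hydrogen sulfide: Morganella morganii −, Proteus mirabilis + — discriminates.

hydrogen sulfide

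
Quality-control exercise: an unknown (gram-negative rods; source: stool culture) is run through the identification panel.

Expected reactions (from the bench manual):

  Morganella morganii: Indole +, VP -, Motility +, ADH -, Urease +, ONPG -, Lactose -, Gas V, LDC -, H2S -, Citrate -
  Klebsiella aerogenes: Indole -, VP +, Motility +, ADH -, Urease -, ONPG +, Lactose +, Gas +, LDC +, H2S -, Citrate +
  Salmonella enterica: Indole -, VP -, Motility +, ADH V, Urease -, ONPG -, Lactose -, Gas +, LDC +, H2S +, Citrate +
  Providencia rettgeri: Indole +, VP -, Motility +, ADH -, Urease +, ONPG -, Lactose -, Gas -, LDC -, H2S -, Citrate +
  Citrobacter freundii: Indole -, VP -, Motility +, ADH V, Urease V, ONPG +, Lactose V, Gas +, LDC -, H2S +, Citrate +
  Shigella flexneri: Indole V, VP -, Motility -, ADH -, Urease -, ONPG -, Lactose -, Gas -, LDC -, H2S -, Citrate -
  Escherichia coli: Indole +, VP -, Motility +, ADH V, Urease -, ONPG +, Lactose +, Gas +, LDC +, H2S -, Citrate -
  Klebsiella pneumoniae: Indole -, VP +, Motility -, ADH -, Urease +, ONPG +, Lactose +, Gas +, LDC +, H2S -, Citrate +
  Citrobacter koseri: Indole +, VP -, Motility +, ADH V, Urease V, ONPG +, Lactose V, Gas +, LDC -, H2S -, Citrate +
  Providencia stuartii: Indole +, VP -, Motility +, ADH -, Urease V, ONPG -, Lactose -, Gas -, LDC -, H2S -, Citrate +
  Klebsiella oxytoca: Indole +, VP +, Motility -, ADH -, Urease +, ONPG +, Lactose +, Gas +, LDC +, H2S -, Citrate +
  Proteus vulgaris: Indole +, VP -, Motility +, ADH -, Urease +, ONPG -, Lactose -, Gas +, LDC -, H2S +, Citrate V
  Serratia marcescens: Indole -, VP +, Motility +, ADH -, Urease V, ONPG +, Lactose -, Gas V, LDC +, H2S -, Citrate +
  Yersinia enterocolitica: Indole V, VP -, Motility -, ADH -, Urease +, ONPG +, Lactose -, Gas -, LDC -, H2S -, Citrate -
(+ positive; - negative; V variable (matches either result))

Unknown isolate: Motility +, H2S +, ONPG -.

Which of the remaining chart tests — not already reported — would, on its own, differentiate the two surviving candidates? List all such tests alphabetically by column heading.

Indole, LDC, Urease

H2S +: excludes 11 organisms — 3 left.
ONPG -: excludes Citrobacter freundii — 2 left.
Motility +: all 2 remaining candidates are consistent.
Two candidates remain: Proteus vulgaris and Salmonella enterica.
  Indole: Proteus vulgaris +, Salmonella enterica - — discriminates.
  VP: - vs - — same for both, does not separate.
  ADH: - vs V — variable for at least one, does not separate.
  Urease: Proteus vulgaris +, Salmonella enterica - — discriminates.
  Lactose: - vs - — same for both, does not separate.
  Gas: + vs + — same for both, does not separate.
  LDC: Proteus vulgaris -, Salmonella enterica + — discriminates.
  Citrate: V vs + — variable for at least one, does not separate.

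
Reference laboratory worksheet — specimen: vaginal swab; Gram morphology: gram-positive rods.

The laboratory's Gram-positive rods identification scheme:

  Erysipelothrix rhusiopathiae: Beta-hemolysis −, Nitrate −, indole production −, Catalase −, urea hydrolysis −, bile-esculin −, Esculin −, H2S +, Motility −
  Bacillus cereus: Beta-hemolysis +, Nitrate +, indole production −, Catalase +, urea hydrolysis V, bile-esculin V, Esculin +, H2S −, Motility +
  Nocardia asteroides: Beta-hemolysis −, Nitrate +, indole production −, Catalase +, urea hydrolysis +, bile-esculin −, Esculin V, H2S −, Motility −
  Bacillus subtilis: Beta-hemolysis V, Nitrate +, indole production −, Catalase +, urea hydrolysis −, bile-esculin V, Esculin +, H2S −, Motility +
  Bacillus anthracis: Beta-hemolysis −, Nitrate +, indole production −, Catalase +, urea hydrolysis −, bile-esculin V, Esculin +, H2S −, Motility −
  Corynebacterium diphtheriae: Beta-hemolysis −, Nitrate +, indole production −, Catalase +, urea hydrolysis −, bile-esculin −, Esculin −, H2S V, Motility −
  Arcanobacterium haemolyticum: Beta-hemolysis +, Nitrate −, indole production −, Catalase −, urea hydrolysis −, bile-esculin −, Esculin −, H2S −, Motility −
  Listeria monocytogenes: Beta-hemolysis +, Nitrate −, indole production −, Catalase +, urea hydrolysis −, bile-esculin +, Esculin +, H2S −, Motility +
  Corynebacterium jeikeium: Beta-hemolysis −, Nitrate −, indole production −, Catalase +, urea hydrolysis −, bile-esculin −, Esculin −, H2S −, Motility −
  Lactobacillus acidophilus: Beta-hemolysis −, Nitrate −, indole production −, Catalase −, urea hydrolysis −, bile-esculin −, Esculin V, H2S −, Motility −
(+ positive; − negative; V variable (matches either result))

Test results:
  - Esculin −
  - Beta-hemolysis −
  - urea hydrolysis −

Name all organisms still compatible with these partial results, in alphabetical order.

urea hydrolysis −: excludes Nocardia asteroides — 9 left.
Esculin −: excludes Bacillus cereus, Bacillus subtilis, Bacillus anthracis, Listeria monocytogenes — 5 left.
Beta-hemolysis −: excludes Arcanobacterium haemolyticum — 4 left.

Corynebacterium diphtheriae, Corynebacterium jeikeium, Erysipelothrix rhusiopathiae, Lactobacillus acidophilus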